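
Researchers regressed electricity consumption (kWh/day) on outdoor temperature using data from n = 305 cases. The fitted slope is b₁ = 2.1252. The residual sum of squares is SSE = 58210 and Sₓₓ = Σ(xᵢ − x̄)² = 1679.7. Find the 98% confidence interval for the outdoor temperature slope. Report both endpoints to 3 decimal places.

MSE = SSE/(n − 2) = 58210/303 = 192.112.
SE(b₁) = √(MSE/Sₓₓ) = √(192.112/1679.7) = 0.338191.
df = n − 2 = 303.
t* = t_{0.01, 303} = 2.338718.
Margin = t* × SE = 2.338718 × 0.338191 = 0.79093.
CI: 2.1252 ± 0.79093 → (1.334, 2.916).
With 98% confidence, each one-unit increase in outdoor temperature is associated with a change of between 1.334 and 2.916 kWh/day in electricity consumption.

(1.334, 2.916)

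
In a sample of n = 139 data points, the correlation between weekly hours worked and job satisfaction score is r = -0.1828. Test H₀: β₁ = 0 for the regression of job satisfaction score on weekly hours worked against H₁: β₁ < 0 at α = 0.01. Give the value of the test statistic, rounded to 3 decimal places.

t = -2.176

t = r·√(n − 2)/√(1 − r²) = -0.1828·√137/√0.966584 = -2.176.
df = n − 2 = 137.
One-sided p ≈ 0.0156, which is ≥ 0.01, so fail to reject H₀.
The data do not give significant evidence of a linear association between weekly hours worked and job satisfaction score.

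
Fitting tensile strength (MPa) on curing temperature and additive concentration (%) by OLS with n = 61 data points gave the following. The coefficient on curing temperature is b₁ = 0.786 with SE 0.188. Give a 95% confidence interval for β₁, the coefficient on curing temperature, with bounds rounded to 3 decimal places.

df = n − k − 1 = 61 − 2 − 1 = 58.
t* = t_{0.025, 58} = 2.001717.
Margin = t* × SE = 2.001717 × 0.188 = 0.37632.
CI: 0.786 ± 0.37632 → (0.410, 1.162).
With 95% confidence, each one-unit increase in curing temperature is associated with a change of between 0.410 and 1.162 MPa in tensile strength, holding the other predictors fixed.

(0.410, 1.162)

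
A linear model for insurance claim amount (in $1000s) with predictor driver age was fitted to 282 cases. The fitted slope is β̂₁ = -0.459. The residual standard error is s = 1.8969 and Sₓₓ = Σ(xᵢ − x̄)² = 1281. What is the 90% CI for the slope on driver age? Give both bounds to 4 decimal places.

SE(β̂₁) = s/√Sₓₓ = 1.8969/√1281 = 0.0529993.
df = n − 2 = 280.
t* = t_{0.05, 280} = 1.650314.
Margin = t* × SE = 1.650314 × 0.0529993 = 0.087465.
CI: -0.459 ± 0.087465 → (-0.5465, -0.3715).
With 90% confidence, each one-unit increase in driver age is associated with a change of between -0.5465 and -0.3715 $1000s in insurance claim amount.

(-0.5465, -0.3715)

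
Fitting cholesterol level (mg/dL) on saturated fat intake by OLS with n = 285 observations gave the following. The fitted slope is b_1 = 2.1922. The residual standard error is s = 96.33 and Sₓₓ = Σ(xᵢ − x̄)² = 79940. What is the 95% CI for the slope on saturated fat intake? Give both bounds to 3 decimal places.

SE(b_1) = s/√Sₓₓ = 96.33/√79940 = 0.340706.
df = n − 2 = 283.
t* = t_{0.025, 283} = 1.968382.
Margin = t* × SE = 1.968382 × 0.340706 = 0.67064.
CI: 2.1922 ± 0.67064 → (1.522, 2.863).
With 95% confidence, each one-unit increase in saturated fat intake is associated with a change of between 1.522 and 2.863 mg/dL in cholesterol level.

(1.522, 2.863)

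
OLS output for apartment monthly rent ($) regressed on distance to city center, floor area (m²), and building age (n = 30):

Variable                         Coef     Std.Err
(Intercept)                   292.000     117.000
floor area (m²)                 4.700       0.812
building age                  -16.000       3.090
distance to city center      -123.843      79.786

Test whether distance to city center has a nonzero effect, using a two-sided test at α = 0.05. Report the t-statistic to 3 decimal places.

t = -1.552

Read off: b = -123.843, SE = 79.786 for distance to city center.
H₀: β₁ = 0 vs H₁: β₁ ≠ 0.
t = -123.843 / 79.786 = -1.552.
df = n − k − 1 = 30 − 3 − 1 = 26.
Two-sided p ≈ 0.1327, which is ≥ 0.05, so fail to reject H₀.
The data do not give significant evidence of an association between distance to city center and apartment monthly rent, after adjusting for the other predictors.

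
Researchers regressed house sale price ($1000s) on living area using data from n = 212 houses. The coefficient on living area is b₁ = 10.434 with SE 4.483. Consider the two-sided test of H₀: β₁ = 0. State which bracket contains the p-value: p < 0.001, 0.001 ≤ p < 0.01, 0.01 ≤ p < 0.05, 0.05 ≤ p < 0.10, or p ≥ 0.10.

0.01 ≤ p < 0.05

t = 10.434 / 4.483 = 2.327.
df = n − 2 = 212 − 2 = 210.
Two-sided p = 2·P(T_{210} > |t|) ≈ 0.0209.
So 0.01 ≤ p < 0.05.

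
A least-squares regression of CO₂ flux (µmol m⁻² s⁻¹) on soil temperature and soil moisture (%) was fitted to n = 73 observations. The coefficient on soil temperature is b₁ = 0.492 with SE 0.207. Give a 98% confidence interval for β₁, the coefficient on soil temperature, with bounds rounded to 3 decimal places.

(-0.001, 0.985)

df = n − k − 1 = 73 − 2 − 1 = 70.
t* = t_{0.01, 70} = 2.380807.
Margin = t* × SE = 2.380807 × 0.207 = 0.49283.
CI: 0.492 ± 0.49283 → (-0.001, 0.985).
With 98% confidence, each one-unit increase in soil temperature is associated with a change of between -0.001 and 0.985 µmol m⁻² s⁻¹ in CO₂ flux, holding the other predictors fixed.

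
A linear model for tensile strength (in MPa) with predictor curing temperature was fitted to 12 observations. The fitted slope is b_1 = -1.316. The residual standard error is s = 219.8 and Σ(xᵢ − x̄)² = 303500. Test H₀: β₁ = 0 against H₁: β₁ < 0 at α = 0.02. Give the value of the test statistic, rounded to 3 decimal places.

SE(b_1) = s/√Sₓₓ = 219.8/√303500 = 0.398977.
t = -1.316 / 0.398977 = -3.298.
df = n − 2 = 10.
One-sided p ≈ 0.0040, which is < 0.02, so reject H₀.
There is evidence that the true slope on curing temperature is negative.

t = -3.298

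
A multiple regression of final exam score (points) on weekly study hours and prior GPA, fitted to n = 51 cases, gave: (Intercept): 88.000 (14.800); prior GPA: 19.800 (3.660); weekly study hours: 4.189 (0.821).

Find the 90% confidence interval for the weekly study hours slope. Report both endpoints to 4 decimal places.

Read off: b = 4.189, SE = 0.821 for weekly study hours.
df = n − k − 1 = 51 − 2 − 1 = 48.
t* = t_{0.05, 48} = 1.677224.
Margin = t* × SE = 1.677224 × 0.821 = 1.377001.
CI: 4.189 ± 1.377001 → (2.8120, 5.5660).

(2.8120, 5.5660)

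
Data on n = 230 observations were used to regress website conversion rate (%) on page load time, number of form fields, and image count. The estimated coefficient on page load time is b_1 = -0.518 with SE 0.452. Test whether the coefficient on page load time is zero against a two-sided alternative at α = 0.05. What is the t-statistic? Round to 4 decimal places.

t = -1.1460

H₀: β₁ = 0 vs H₁: β₁ ≠ 0.
t = (b_1 − β₁⁰)/SE = -0.518 / 0.452 = -1.1460.
df = n − k − 1 = 230 − 3 − 1 = 226.
Two-sided p ≈ 0.2530, which is ≥ 0.05, so fail to reject H₀.
The data do not give significant evidence of an association between page load time and website conversion rate, after adjusting for the other predictors.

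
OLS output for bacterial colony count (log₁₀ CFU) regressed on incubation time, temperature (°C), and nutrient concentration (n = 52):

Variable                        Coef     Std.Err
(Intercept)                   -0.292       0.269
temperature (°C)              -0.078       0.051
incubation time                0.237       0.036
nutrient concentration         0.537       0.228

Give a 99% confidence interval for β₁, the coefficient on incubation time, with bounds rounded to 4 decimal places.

Read off: b = 0.237, SE = 0.036 for incubation time.
df = n − k − 1 = 52 − 3 − 1 = 48.
t* = t_{0.005, 48} = 2.682204.
Margin = t* × SE = 2.682204 × 0.036 = 0.096559.
CI: 0.237 ± 0.096559 → (0.1404, 0.3336).

(0.1404, 0.3336)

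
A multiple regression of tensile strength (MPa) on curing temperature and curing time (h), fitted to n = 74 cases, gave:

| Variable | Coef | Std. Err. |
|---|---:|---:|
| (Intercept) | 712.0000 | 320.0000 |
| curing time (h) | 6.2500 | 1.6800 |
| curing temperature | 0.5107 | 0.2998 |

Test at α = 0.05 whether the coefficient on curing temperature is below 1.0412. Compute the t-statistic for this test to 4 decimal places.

t = -1.7695

Read off: b = 0.5107, SE = 0.2998 for curing temperature.
H₀: β₁ = 1.0412 vs H₁: β₁ < 1.0412.
t = (0.5107 − 1.0412) / 0.2998 = -1.7695.
df = n − k − 1 = 74 − 2 − 1 = 71.
One-sided p ≈ 0.0406, which is < 0.05, so reject H₀.
There is evidence that the true slope on curing temperature is below 1.0412 MPa per unit, holding the other predictors fixed.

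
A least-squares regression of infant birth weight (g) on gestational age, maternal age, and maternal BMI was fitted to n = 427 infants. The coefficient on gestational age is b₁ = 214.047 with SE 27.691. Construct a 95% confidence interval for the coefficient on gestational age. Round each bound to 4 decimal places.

df = n − k − 1 = 427 − 3 − 1 = 423.
t* = t_{0.025, 423} = 1.965588.
Margin = t* × SE = 1.965588 × 27.691 = 54.429097.
CI: 214.047 ± 54.429097 → (159.6179, 268.4761).
With 95% confidence, each one-unit increase in gestational age is associated with a change of between 159.6179 and 268.4761 g in infant birth weight, holding the other predictors fixed.

(159.6179, 268.4761)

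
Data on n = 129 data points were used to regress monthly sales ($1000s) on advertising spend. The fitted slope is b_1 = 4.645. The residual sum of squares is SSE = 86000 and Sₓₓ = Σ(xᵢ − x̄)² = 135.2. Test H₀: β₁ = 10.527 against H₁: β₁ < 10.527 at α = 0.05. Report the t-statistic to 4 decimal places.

t = -2.6282

MSE = SSE/(n − 2) = 86000/127 = 677.165.
SE(b_1) = √(MSE/Sₓₓ) = √(677.165/135.2) = 2.23799.
t = (4.645 − 10.527) / 2.23799 = -2.6282.
df = n − 2 = 127.
One-sided p ≈ 0.0048, which is < 0.05, so reject H₀.
There is evidence that the true slope on advertising spend is below 10.527 $1000s per unit.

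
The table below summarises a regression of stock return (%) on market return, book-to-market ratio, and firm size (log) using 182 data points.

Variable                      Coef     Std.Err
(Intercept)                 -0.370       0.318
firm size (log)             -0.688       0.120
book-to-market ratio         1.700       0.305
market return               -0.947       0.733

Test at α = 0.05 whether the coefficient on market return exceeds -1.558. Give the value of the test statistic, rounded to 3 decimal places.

t = 0.834

Read off: b = -0.947, SE = 0.733 for market return.
H₀: β₁ = -1.558 vs H₁: β₁ > -1.558.
t = (-0.947 − (-1.558)) / 0.733 = 0.834.
df = n − k − 1 = 182 − 3 − 1 = 178.
One-sided p ≈ 0.2028, which is ≥ 0.05, so fail to reject H₀.
The data do not give significant evidence that the true slope on market return exceeds -1.558 % per unit, holding the other predictors fixed.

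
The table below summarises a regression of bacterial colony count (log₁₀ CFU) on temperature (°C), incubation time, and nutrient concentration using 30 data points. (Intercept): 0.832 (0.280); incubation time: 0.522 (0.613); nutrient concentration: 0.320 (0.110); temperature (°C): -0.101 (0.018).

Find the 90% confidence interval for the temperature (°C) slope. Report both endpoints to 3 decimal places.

(-0.132, -0.070)

Read off: b = -0.101, SE = 0.018 for temperature (°C).
df = n − k − 1 = 30 − 3 − 1 = 26.
t* = t_{0.05, 26} = 1.705618.
Margin = t* × SE = 1.705618 × 0.018 = 0.03070.
CI: -0.101 ± 0.03070 → (-0.132, -0.070).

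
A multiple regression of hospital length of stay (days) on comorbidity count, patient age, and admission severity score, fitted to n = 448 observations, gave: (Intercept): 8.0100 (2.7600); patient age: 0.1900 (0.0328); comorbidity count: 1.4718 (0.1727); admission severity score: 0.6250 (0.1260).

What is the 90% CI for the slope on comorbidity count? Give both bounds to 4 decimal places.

(1.1871, 1.7565)

Read off: b = 1.4718, SE = 0.1727 for comorbidity count.
df = n − k − 1 = 448 − 3 − 1 = 444.
t* = t_{0.05, 444} = 1.648293.
Margin = t* × SE = 1.648293 × 0.1727 = 0.284660.
CI: 1.4718 ± 0.284660 → (1.1871, 1.7565).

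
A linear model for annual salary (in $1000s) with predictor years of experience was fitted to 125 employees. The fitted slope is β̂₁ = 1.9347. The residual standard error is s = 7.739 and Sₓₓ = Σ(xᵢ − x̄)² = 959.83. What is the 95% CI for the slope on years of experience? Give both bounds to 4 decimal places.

SE(β̂₁) = s/√Sₓₓ = 7.739/√959.83 = 0.249797.
df = n − 2 = 123.
t* = t_{0.025, 123} = 1.979439.
Margin = t* × SE = 1.979439 × 0.249797 = 0.494458.
CI: 1.9347 ± 0.494458 → (1.4402, 2.4292).
With 95% confidence, each one-unit increase in years of experience is associated with a change of between 1.4402 and 2.4292 $1000s in annual salary.

(1.4402, 2.4292)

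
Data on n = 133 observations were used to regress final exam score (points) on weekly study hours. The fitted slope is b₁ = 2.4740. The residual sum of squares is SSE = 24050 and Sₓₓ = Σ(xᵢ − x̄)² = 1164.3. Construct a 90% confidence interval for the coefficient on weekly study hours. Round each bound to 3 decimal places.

(1.816, 3.132)

MSE = SSE/(n − 2) = 24050/131 = 183.588.
SE(b₁) = √(MSE/Sₓₓ) = √(183.588/1164.3) = 0.39709.
df = n − 2 = 131.
t* = t_{0.05, 131} = 1.656569.
Margin = t* × SE = 1.656569 × 0.39709 = 0.65781.
CI: 2.4740 ± 0.65781 → (1.816, 3.132).
With 90% confidence, each one-unit increase in weekly study hours is associated with a change of between 1.816 and 3.132 points in final exam score.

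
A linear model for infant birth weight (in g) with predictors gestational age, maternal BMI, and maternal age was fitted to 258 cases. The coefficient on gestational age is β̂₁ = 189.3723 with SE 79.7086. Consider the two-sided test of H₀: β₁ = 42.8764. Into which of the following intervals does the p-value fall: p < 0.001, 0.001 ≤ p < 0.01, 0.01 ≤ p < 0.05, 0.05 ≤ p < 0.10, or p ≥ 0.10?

0.05 ≤ p < 0.10

t = (189.3723 − 42.8764) / 79.7086 = 1.838.
df = n − k − 1 = 258 − 3 − 1 = 254.
Two-sided p = 2·P(T_{254} > |t|) ≈ 0.0672.
So 0.05 ≤ p < 0.10.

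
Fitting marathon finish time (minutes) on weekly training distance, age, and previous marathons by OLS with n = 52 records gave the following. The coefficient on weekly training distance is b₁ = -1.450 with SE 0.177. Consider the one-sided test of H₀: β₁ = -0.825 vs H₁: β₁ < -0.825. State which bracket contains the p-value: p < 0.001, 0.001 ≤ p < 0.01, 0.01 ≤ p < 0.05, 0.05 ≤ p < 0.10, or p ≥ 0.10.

t = (-1.450 − (-0.825)) / 0.177 = -3.531.
df = n − k − 1 = 52 − 3 − 1 = 48.
One-sided p = P(T_{48} < t) ≈ 0.0005.
So p < 0.001.

p < 0.001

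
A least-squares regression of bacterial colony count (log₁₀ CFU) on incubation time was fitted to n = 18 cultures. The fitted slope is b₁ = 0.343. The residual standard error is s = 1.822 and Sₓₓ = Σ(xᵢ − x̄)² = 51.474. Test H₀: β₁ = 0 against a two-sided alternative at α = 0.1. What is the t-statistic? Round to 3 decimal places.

t = 1.351

SE(b₁) = s/√Sₓₓ = 1.822/√51.474 = 0.253954.
t = 0.343 / 0.253954 = 1.351.
df = n − 2 = 16.
Two-sided p ≈ 0.1956, which is ≥ 0.1, so fail to reject H₀.
The data do not give significant evidence of an association between incubation time and bacterial colony count.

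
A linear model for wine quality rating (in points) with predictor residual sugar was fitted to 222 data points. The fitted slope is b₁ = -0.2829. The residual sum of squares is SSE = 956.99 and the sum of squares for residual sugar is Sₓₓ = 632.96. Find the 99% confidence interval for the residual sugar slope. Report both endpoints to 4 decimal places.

(-0.4983, -0.0675)

MSE = SSE/(n − 2) = 956.99/220 = 4.34995.
SE(b₁) = √(MSE/Sₓₓ) = √(4.34995/632.96) = 0.0828999.
df = n − 2 = 220.
t* = t_{0.005, 220} = 2.598361.
Margin = t* × SE = 2.598361 × 0.0828999 = 0.215404.
CI: -0.2829 ± 0.215404 → (-0.4983, -0.0675).
With 99% confidence, each one-unit increase in residual sugar is associated with a change of between -0.4983 and -0.0675 points in wine quality rating.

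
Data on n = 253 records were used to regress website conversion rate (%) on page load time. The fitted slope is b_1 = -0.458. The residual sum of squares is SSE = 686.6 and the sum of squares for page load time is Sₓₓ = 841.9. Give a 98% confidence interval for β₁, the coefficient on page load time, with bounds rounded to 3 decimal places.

MSE = SSE/(n − 2) = 686.6/251 = 2.73546.
SE(b_1) = √(MSE/Sₓₓ) = √(2.73546/841.9) = 0.0570013.
df = n − 2 = 251.
t* = t_{0.01, 251} = 2.341296.
Margin = t* × SE = 2.341296 × 0.0570013 = 0.13346.
CI: -0.458 ± 0.13346 → (-0.591, -0.325).
With 98% confidence, each one-unit increase in page load time is associated with a change of between -0.591 and -0.325 % in website conversion rate.

(-0.591, -0.325)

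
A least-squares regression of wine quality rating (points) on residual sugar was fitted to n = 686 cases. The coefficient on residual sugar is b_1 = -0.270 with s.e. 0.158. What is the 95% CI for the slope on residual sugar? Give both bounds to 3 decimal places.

df = n − 2 = 686 − 2 = 684.
t* = t_{0.025, 684} = 1.963438.
Margin = t* × SE = 1.963438 × 0.158 = 0.31022.
CI: -0.270 ± 0.31022 → (-0.580, 0.040).
With 95% confidence, each one-unit increase in residual sugar is associated with a change of between -0.580 and 0.040 points in wine quality rating.

(-0.580, 0.040)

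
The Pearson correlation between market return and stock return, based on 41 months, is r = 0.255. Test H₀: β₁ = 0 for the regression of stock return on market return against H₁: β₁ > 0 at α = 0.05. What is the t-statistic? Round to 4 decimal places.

t = r·√(n − 2)/√(1 − r²) = 0.255·√39/√0.934975 = 1.6469.
df = n − 2 = 39.
One-sided p ≈ 0.0538, which is ≥ 0.05, so fail to reject H₀.
The data do not give significant evidence of a linear association between market return and stock return.

t = 1.6469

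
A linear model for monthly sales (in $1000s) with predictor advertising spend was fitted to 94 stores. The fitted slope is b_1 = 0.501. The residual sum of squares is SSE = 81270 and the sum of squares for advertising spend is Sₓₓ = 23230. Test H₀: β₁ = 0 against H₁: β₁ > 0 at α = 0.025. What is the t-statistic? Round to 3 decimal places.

MSE = SSE/(n − 2) = 81270/92 = 883.37.
SE(b_1) = √(MSE/Sₓₓ) = √(883.37/23230) = 0.195005.
t = 0.501 / 0.195005 = 2.569.
df = n − 2 = 92.
One-sided p ≈ 0.0059, which is < 0.025, so reject H₀.
There is evidence that the true slope on advertising spend is positive.

t = 2.569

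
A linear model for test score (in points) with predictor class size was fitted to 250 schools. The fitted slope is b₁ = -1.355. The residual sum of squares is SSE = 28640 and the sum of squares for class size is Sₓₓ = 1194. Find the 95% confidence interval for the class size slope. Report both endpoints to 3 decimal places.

(-1.968, -0.742)

MSE = SSE/(n − 2) = 28640/248 = 115.484.
SE(b₁) = √(MSE/Sₓₓ) = √(115.484/1194) = 0.310999.
df = n − 2 = 248.
t* = t_{0.025, 248} = 1.969576.
Margin = t* × SE = 1.969576 × 0.310999 = 0.61254.
CI: -1.355 ± 0.61254 → (-1.968, -0.742).
With 95% confidence, each one-unit increase in class size is associated with a change of between -1.968 and -0.742 points in test score.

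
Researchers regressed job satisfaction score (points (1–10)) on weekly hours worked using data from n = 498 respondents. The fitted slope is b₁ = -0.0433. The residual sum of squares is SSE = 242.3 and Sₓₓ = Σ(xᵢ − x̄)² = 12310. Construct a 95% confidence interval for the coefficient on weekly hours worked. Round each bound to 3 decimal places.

(-0.056, -0.031)

MSE = SSE/(n − 2) = 242.3/496 = 0.488508.
SE(b₁) = √(MSE/Sₓₓ) = √(0.488508/12310) = 0.00629951.
df = n − 2 = 496.
t* = t_{0.025, 496} = 1.964758.
Margin = t* × SE = 1.964758 × 0.00629951 = 0.01238.
CI: -0.0433 ± 0.01238 → (-0.056, -0.031).
With 95% confidence, each one-unit increase in weekly hours worked is associated with a change of between -0.056 and -0.031 points (1–10) in job satisfaction score.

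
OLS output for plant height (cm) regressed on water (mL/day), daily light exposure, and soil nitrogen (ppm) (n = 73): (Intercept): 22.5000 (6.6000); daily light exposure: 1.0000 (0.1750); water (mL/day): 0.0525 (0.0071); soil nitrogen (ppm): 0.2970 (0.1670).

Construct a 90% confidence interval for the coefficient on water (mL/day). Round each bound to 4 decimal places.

Read off: b = 0.0525, SE = 0.0071 for water (mL/day).
df = n − k − 1 = 73 − 3 − 1 = 69.
t* = t_{0.05, 69} = 1.667239.
Margin = t* × SE = 1.667239 × 0.0071 = 0.011837.
CI: 0.0525 ± 0.011837 → (0.0407, 0.0643).

(0.0407, 0.0643)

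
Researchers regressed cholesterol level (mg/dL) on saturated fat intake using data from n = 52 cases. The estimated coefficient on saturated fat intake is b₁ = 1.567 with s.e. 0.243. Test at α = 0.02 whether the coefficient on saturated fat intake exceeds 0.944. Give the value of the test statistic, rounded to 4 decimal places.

H₀: β₁ = 0.944 vs H₁: β₁ > 0.944.
t = (b₁ − β₁⁰)/SE = (1.567 − 0.944) / 0.243 = 2.5638.
df = n − 2 = 52 − 2 = 50.
One-sided p ≈ 0.0067, which is < 0.02, so reject H₀.
There is evidence that the true slope on saturated fat intake exceeds 0.944 mg/dL per unit.

t = 2.5638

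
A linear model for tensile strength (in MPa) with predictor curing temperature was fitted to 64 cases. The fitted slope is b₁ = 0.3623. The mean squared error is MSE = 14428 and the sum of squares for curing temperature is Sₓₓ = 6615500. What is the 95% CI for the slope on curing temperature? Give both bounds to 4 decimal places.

SE(b₁) = √(MSE/Sₓₓ) = √(14428/6615500) = 0.0467005.
df = n − 2 = 62.
t* = t_{0.025, 62} = 1.998972.
Margin = t* × SE = 1.998972 × 0.0467005 = 0.093353.
CI: 0.3623 ± 0.093353 → (0.2689, 0.4557).
With 95% confidence, each one-unit increase in curing temperature is associated with a change of between 0.2689 and 0.4557 MPa in tensile strength.

(0.2689, 0.4557)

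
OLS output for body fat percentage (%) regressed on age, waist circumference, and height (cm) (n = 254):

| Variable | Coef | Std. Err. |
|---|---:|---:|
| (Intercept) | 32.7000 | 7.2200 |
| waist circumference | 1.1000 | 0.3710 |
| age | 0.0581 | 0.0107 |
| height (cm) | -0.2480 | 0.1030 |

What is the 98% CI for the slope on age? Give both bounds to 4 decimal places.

(0.0330, 0.0832)

Read off: b = 0.0581, SE = 0.0107 for age.
df = n − k − 1 = 254 − 3 − 1 = 250.
t* = t_{0.01, 250} = 2.341356.
Margin = t* × SE = 2.341356 × 0.0107 = 0.025053.
CI: 0.0581 ± 0.025053 → (0.0330, 0.0832).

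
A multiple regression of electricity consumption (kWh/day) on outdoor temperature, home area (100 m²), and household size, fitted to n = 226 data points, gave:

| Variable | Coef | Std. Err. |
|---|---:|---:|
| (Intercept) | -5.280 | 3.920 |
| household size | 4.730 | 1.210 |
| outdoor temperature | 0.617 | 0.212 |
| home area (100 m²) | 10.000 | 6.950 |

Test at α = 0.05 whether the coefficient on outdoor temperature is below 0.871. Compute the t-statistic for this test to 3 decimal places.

t = -1.198

Read off: b = 0.617, SE = 0.212 for outdoor temperature.
H₀: β₁ = 0.871 vs H₁: β₁ < 0.871.
t = (0.617 − 0.871) / 0.212 = -1.198.
df = n − k − 1 = 226 − 3 − 1 = 222.
One-sided p ≈ 0.1161, which is ≥ 0.05, so fail to reject H₀.
The data do not give significant evidence that the true slope on outdoor temperature is below 0.871 kWh/day per unit, holding the other predictors fixed.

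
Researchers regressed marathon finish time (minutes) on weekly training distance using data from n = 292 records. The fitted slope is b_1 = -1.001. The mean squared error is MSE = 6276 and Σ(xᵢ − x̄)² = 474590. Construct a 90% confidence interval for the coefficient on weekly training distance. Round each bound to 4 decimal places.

(-1.1908, -0.8112)

SE(b_1) = √(MSE/Sₓₓ) = √(6276/474590) = 0.114996.
df = n − 2 = 290.
t* = t_{0.05, 290} = 1.650125.
Margin = t* × SE = 1.650125 × 0.114996 = 0.189758.
CI: -1.001 ± 0.189758 → (-1.1908, -0.8112).
With 90% confidence, each one-unit increase in weekly training distance is associated with a change of between -1.1908 and -0.8112 minutes in marathon finish time.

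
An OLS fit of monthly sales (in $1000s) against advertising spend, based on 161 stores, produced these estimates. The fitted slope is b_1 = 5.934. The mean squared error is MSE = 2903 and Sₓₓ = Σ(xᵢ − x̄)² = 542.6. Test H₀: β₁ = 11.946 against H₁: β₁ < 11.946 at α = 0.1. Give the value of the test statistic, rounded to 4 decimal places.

SE(b_1) = √(MSE/Sₓₓ) = √(2903/542.6) = 2.31304.
t = (5.934 − 11.946) / 2.31304 = -2.5992.
df = n − 2 = 159.
One-sided p ≈ 0.0051, which is < 0.1, so reject H₀.
There is evidence that the true slope on advertising spend is below 11.946 $1000s per unit.

t = -2.5992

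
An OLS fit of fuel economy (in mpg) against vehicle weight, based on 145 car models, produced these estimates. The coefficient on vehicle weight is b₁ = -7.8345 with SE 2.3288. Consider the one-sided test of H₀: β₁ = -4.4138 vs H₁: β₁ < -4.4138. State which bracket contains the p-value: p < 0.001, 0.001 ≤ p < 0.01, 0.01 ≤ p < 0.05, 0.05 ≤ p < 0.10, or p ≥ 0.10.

0.05 ≤ p < 0.10

t = (-7.8345 − (-4.4138)) / 2.3288 = -1.469.
df = n − 2 = 145 − 2 = 143.
One-sided p = P(T_{143} < t) ≈ 0.0720.
So 0.05 ≤ p < 0.10.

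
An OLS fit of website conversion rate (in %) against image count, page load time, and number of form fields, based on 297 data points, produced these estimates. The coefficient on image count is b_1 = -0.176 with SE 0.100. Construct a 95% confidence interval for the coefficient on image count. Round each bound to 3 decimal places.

(-0.373, 0.021)

df = n − k − 1 = 297 − 3 − 1 = 293.
t* = t_{0.025, 293} = 1.968093.
Margin = t* × SE = 1.968093 × 0.100 = 0.19681.
CI: -0.176 ± 0.19681 → (-0.373, 0.021).
With 95% confidence, each one-unit increase in image count is associated with a change of between -0.373 and 0.021 % in website conversion rate, holding the other predictors fixed.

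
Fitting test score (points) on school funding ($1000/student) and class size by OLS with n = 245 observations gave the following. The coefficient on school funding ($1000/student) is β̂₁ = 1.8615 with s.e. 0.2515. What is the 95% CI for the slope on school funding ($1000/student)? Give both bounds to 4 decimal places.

(1.3661, 2.3569)

df = n − k − 1 = 245 − 2 − 1 = 242.
t* = t_{0.025, 242} = 1.969815.
Margin = t* × SE = 1.969815 × 0.2515 = 0.495409.
CI: 1.8615 ± 0.495409 → (1.3661, 2.3569).
With 95% confidence, each one-unit increase in school funding ($1000/student) is associated with a change of between 1.3661 and 2.3569 points in test score, holding the other predictors fixed.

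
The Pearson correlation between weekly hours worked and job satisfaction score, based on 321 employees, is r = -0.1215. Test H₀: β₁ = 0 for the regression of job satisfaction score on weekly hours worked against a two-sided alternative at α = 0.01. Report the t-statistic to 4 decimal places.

t = r·√(n − 2)/√(1 − r²) = -0.1215·√319/√0.985238 = -2.1863.
df = n − 2 = 319.
Two-sided p ≈ 0.0295, which is ≥ 0.01, so fail to reject H₀.
The data do not give significant evidence of a linear association between weekly hours worked and job satisfaction score.

t = -2.1863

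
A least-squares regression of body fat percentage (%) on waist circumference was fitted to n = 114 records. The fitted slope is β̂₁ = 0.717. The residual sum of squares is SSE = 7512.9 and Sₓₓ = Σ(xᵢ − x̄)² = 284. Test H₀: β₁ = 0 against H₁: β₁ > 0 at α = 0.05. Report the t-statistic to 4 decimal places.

t = 1.4753

MSE = SSE/(n − 2) = 7512.9/112 = 67.0795.
SE(β̂₁) = √(MSE/Sₓₓ) = √(67.0795/284) = 0.485999.
t = 0.717 / 0.485999 = 1.4753.
df = n − 2 = 112.
One-sided p ≈ 0.0715, which is ≥ 0.05, so fail to reject H₀.
The data do not give significant evidence that the true slope on waist circumference is positive.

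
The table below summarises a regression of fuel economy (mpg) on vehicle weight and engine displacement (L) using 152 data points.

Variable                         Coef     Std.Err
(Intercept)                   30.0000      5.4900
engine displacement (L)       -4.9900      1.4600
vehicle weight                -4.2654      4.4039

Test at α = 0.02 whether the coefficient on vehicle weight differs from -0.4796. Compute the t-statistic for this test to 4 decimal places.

Read off: b = -4.2654, SE = 4.4039 for vehicle weight.
H₀: β₁ = -0.4796 vs H₁: β₁ ≠ -0.4796.
t = (-4.2654 − (-0.4796)) / 4.4039 = -0.8596.
df = n − k − 1 = 152 − 2 − 1 = 149.
Two-sided p ≈ 0.3914, which is ≥ 0.02, so fail to reject H₀.
The data are consistent with a true slope of -0.4796 mpg per unit of vehicle weight, holding the other predictors fixed.

t = -0.8596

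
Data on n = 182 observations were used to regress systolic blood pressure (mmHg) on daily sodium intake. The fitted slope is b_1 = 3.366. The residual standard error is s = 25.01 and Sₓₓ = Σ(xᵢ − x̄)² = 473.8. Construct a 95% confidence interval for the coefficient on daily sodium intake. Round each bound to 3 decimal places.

SE(b_1) = s/√Sₓₓ = 25.01/√473.8 = 1.14899.
df = n − 2 = 180.
t* = t_{0.025, 180} = 1.973231.
Margin = t* × SE = 1.973231 × 1.14899 = 2.26722.
CI: 3.366 ± 2.26722 → (1.099, 5.633).
With 95% confidence, each one-unit increase in daily sodium intake is associated with a change of between 1.099 and 5.633 mmHg in systolic blood pressure.

(1.099, 5.633)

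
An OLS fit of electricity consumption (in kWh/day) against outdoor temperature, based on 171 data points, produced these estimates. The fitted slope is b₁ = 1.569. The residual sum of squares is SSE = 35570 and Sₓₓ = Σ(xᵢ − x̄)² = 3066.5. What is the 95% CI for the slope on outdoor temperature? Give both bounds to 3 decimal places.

(1.052, 2.086)

MSE = SSE/(n − 2) = 35570/169 = 210.473.
SE(b₁) = √(MSE/Sₓₓ) = √(210.473/3066.5) = 0.261985.
df = n − 2 = 169.
t* = t_{0.025, 169} = 1.9741.
Margin = t* × SE = 1.9741 × 0.261985 = 0.51719.
CI: 1.569 ± 0.51719 → (1.052, 2.086).
With 95% confidence, each one-unit increase in outdoor temperature is associated with a change of between 1.052 and 2.086 kWh/day in electricity consumption.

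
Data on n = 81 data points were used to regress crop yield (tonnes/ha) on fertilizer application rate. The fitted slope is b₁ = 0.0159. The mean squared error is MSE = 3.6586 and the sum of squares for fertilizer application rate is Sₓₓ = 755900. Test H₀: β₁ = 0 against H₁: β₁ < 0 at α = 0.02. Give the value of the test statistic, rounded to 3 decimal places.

t = 7.227

SE(b₁) = √(MSE/Sₓₓ) = √(3.6586/755900) = 0.00220001.
t = 0.0159 / 0.00220001 = 7.227.
df = n − 2 = 79.
One-sided p ≈ 1.0000, which is ≥ 0.02, so fail to reject H₀.
The data do not give significant evidence that the true slope on fertilizer application rate is negative.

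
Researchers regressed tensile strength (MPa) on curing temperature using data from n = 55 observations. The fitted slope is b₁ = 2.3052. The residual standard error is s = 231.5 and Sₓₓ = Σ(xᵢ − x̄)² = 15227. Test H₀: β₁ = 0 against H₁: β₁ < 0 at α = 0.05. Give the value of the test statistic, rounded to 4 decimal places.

t = 1.2288

SE(b₁) = s/√Sₓₓ = 231.5/√15227 = 1.87605.
t = 2.3052 / 1.87605 = 1.2288.
df = n − 2 = 53.
One-sided p ≈ 0.8877, which is ≥ 0.05, so fail to reject H₀.
The data do not give significant evidence that the true slope on curing temperature is negative.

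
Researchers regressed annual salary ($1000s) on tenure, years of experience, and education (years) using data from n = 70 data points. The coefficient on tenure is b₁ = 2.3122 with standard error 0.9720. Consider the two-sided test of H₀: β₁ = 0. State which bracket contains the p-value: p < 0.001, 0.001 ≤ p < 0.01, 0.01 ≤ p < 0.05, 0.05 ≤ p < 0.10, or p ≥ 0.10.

0.01 ≤ p < 0.05

t = 2.3122 / 0.9720 = 2.379.
df = n − k − 1 = 70 − 3 − 1 = 66.
Two-sided p = 2·P(T_{66} > |t|) ≈ 0.0203.
So 0.01 ≤ p < 0.05.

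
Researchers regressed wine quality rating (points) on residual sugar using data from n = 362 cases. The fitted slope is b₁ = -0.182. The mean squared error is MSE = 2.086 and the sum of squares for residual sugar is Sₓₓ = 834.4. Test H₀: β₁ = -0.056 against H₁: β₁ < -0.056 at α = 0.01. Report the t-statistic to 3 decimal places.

SE(b₁) = √(MSE/Sₓₓ) = √(2.086/834.4) = 0.05.
t = (-0.182 − (-0.056)) / 0.05 = -2.520.
df = n − 2 = 360.
One-sided p ≈ 0.0061, which is < 0.01, so reject H₀.
There is evidence that the true slope on residual sugar is below -0.056 points per unit.

t = -2.520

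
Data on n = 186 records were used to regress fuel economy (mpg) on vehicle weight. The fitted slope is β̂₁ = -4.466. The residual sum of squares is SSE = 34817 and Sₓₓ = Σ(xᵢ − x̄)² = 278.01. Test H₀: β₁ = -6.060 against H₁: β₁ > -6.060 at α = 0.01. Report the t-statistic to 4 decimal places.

MSE = SSE/(n − 2) = 34817/184 = 189.223.
SE(β̂₁) = √(MSE/Sₓₓ) = √(189.223/278.01) = 0.825005.
t = (-4.466 − (-6.060)) / 0.825005 = 1.9321.
df = n − 2 = 184.
One-sided p ≈ 0.0274, which is ≥ 0.01, so fail to reject H₀.
The data do not give significant evidence that the true slope on vehicle weight exceeds -6.060 mpg per unit.

t = 1.9321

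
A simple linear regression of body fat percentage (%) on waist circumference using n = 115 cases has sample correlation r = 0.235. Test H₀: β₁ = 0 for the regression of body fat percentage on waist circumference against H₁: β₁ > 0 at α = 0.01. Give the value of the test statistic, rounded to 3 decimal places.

t = r·√(n − 2)/√(1 − r²) = 0.235·√113/√0.944775 = 2.570.
df = n − 2 = 113.
One-sided p ≈ 0.0057, which is < 0.01, so reject H₀.
There is evidence of a linear association between waist circumference and body fat percentage.

t = 2.570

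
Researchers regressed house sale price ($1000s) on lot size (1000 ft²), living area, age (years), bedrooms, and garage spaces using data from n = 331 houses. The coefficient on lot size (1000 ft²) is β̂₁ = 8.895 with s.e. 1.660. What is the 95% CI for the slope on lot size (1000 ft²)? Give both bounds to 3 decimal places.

df = n − k − 1 = 331 − 5 − 1 = 325.
t* = t_{0.025, 325} = 1.96729.
Margin = t* × SE = 1.96729 × 1.660 = 3.26570.
CI: 8.895 ± 3.26570 → (5.629, 12.161).
With 95% confidence, each one-unit increase in lot size (1000 ft²) is associated with a change of between 5.629 and 12.161 $1000s in house sale price, holding the other predictors fixed.

(5.629, 12.161)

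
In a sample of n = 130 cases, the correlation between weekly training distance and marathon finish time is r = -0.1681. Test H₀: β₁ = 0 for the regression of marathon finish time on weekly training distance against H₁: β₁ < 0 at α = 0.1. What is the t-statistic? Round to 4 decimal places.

t = -1.9293

t = r·√(n − 2)/√(1 − r²) = -0.1681·√128/√0.971742 = -1.9293.
df = n − 2 = 128.
One-sided p ≈ 0.0280, which is < 0.1, so reject H₀.
There is evidence of a linear association between weekly training distance and marathon finish time.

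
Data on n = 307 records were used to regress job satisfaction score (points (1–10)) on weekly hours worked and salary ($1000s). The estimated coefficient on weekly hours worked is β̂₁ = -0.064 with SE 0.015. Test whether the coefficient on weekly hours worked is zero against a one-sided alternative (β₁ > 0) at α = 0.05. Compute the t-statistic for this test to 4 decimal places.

t = -4.2667

H₀: β₁ = 0 vs H₁: β₁ > 0.
t = (β̂₁ − β₁⁰)/SE = -0.064 / 0.015 = -4.2667.
df = n − k − 1 = 307 − 2 − 1 = 304.
One-sided p ≈ 1.0000, which is ≥ 0.05, so fail to reject H₀.
The data do not give significant evidence that the true slope on weekly hours worked is positive, holding the other predictors fixed.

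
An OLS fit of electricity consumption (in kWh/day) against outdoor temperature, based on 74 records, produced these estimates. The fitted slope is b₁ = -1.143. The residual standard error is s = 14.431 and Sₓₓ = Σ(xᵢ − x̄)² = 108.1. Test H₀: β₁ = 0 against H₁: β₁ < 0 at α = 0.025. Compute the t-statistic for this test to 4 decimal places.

t = -0.8235

SE(b₁) = s/√Sₓₓ = 14.431/√108.1 = 1.38798.
t = -1.143 / 1.38798 = -0.8235.
df = n − 2 = 72.
One-sided p ≈ 0.2065, which is ≥ 0.025, so fail to reject H₀.
The data do not give significant evidence that the true slope on outdoor temperature is negative.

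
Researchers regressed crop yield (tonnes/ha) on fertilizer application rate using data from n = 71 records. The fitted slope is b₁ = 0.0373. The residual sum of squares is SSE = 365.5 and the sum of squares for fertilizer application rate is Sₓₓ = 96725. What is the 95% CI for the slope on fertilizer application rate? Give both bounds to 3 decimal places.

MSE = SSE/(n − 2) = 365.5/69 = 5.2971.
SE(b₁) = √(MSE/Sₓₓ) = √(5.2971/96725) = 0.00740031.
df = n − 2 = 69.
t* = t_{0.025, 69} = 1.994945.
Margin = t* × SE = 1.994945 × 0.00740031 = 0.01476.
CI: 0.0373 ± 0.01476 → (0.023, 0.052).
With 95% confidence, each one-unit increase in fertilizer application rate is associated with a change of between 0.023 and 0.052 tonnes/ha in crop yield.

(0.023, 0.052)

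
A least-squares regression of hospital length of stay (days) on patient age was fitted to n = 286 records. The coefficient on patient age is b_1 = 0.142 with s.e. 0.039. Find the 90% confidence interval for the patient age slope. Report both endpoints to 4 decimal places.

df = n − 2 = 286 − 2 = 284.
t* = t_{0.05, 284} = 1.650237.
Margin = t* × SE = 1.650237 × 0.039 = 0.064359.
CI: 0.142 ± 0.064359 → (0.0776, 0.2064).
With 90% confidence, each one-unit increase in patient age is associated with a change of between 0.0776 and 0.2064 days in hospital length of stay.

(0.0776, 0.2064)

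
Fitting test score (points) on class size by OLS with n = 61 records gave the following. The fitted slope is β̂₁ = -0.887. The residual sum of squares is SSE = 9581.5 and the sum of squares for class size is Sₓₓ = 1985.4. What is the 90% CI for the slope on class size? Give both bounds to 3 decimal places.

MSE = SSE/(n − 2) = 9581.5/59 = 162.398.
SE(β̂₁) = √(MSE/Sₓₓ) = √(162.398/1985.4) = 0.286.
df = n − 2 = 59.
t* = t_{0.05, 59} = 1.671093.
Margin = t* × SE = 1.671093 × 0.286 = 0.47793.
CI: -0.887 ± 0.47793 → (-1.365, -0.409).
With 90% confidence, each one-unit increase in class size is associated with a change of between -1.365 and -0.409 points in test score.

(-1.365, -0.409)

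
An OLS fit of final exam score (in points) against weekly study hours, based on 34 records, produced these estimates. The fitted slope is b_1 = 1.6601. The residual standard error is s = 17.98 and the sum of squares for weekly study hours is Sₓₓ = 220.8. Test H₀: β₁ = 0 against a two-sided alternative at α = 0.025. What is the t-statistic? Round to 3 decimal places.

SE(b_1) = s/√Sₓₓ = 17.98/√220.8 = 1.21001.
t = 1.6601 / 1.21001 = 1.372.
df = n − 2 = 32.
Two-sided p ≈ 0.1796, which is ≥ 0.025, so fail to reject H₀.
The data do not give significant evidence of an association between weekly study hours and final exam score.

t = 1.372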